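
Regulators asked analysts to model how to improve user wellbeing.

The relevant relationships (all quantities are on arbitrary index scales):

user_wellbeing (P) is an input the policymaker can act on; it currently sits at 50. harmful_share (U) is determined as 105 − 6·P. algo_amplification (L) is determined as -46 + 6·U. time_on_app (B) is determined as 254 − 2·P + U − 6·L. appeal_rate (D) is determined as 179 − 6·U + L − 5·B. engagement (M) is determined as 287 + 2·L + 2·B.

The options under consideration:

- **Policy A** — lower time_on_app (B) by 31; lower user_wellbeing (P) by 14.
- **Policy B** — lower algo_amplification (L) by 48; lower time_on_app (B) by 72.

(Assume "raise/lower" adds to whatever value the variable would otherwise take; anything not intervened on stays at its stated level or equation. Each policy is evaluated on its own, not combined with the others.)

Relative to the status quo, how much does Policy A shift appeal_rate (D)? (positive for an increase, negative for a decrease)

Baseline:
  P = 50
  U = 105 − 6·50 = -195
  L = -46 + 6·(-195) = -1216
  B = 254 − 2·50 + (-195) − 6·(-1216) = 7255
  D = 179 − 6·(-195) + (-1216) − 5·7255 = -36142
Policy A (B − 31, P − 14):
  P = 50 − 14 = 36
  U = 105 − 6·36 = -111
  L = -46 + 6·(-111) = -712
  B = 254 − 2·36 + (-111) − 6·(-712) (−31 from intervention) = 4312
  D = 179 − 6·(-111) + (-712) − 5·4312 = -21427
Change in D: -21427 − (-36142) = 14715

14715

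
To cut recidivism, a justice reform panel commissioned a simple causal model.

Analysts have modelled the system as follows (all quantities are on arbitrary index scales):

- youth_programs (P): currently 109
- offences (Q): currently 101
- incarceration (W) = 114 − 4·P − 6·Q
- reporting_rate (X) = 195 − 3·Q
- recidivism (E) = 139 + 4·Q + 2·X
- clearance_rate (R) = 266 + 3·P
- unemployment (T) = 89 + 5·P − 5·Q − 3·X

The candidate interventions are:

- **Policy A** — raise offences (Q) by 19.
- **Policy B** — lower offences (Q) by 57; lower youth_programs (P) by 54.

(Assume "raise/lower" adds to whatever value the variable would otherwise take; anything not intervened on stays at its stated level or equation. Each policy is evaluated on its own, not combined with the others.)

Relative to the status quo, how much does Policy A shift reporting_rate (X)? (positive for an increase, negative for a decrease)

Baseline:
  Q = 101
  X = 195 − 3·101 = -108
Policy A (Q + 19):
  Q = 101 + 19 = 120
  X = 195 − 3·120 = -165
Change in X: -165 − (-108) = -57

-57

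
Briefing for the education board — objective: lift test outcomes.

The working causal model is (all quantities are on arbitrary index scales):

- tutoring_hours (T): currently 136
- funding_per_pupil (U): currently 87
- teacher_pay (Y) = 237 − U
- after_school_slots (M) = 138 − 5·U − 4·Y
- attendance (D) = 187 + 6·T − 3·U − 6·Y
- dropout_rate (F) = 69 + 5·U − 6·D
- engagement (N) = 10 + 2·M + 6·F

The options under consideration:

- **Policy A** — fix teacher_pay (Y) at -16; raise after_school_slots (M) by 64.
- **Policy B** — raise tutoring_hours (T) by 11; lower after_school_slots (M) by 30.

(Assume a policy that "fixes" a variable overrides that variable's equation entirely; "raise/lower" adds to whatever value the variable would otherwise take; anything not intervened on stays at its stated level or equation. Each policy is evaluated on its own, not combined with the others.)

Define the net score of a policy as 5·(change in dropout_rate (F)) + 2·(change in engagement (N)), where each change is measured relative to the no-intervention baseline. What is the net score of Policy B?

-6852

Baseline:
  T = 136
  U = 87
  Y = 237 − 87 = 150
  M = 138 − 5·87 − 4·150 = -897
  D = 187 + 6·136 − 3·87 − 6·150 = -158
  F = 69 + 5·87 − 6·(-158) = 1452
  N = 10 + 2·(-897) + 6·1452 = 6928
Policy B (T + 11, M − 30):
  T = 136 + 11 = 147
  U = 87
  Y = 237 − 87 = 150
  M = 138 − 5·87 − 4·150 (−30 from intervention) = -927
  D = 187 + 6·147 − 3·87 − 6·150 = -92
  F = 69 + 5·87 − 6·(-92) = 1056
  N = 10 + 2·(-927) + 6·1056 = 4492
ΔF = 1056 − 1452 = -396; ΔN = 4492 − 6928 = -2436
Score = 5·(-396) + 2·(-2436) = -6852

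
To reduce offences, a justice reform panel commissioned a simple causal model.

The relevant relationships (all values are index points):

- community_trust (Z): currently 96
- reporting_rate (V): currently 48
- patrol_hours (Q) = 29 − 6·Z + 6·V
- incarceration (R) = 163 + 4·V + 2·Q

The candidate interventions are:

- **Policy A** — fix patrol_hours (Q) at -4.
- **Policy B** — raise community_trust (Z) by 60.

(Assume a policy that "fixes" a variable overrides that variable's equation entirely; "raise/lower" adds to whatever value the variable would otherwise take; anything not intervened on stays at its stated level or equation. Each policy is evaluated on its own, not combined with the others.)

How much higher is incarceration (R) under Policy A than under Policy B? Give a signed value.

Policy A (Q := -4):
  Z = 96
  V = 48
  Q = -4
  R = 163 + 4·48 + 2·(-4) = 347
Policy B (Z + 60):
  Z = 96 + 60 = 156
  V = 48
  Q = 29 − 6·156 + 6·48 = -619
  R = 163 + 4·48 + 2·(-619) = -883
R: 347 − (-883) = 1230

1230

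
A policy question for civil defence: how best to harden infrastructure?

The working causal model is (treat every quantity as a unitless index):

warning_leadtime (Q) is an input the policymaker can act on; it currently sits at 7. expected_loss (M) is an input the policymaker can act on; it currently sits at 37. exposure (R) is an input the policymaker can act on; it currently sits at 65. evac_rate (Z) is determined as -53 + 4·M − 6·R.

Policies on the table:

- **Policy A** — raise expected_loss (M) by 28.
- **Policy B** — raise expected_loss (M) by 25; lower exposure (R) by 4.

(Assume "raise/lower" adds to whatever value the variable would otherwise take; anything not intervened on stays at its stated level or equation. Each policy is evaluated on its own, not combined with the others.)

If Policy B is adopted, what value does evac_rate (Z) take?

-171

Policy B (M + 25, R − 4):
  M = 37 + 25 = 62
  R = 65 − 4 = 61
  Z = -53 + 4·62 − 6·61 = -171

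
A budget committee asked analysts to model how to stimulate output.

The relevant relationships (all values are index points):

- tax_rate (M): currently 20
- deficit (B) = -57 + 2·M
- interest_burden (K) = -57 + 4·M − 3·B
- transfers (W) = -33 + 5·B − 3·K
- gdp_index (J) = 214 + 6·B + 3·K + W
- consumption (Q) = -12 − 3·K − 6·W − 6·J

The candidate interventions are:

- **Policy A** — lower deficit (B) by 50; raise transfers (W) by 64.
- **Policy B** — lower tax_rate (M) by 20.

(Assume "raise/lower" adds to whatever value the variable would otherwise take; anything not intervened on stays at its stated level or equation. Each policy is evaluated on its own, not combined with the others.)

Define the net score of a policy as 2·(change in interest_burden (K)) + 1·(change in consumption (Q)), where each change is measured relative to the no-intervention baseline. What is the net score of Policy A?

Baseline:
  M = 20
  B = -57 + 2·20 = -17
  K = -57 + 4·20 − 3·(-17) = 74
  W = -33 + 5·(-17) − 3·74 = -340
  J = 214 + 6·(-17) + 3·74 + (-340) = -6
  Q = -12 − 3·74 − 6·(-340) − 6·(-6) = 1842
Policy A (B − 50, W + 64):
  M = 20
  B = -57 + 2·20 (−50 from intervention) = -67
  K = -57 + 4·20 − 3·(-67) = 224
  W = -33 + 5·(-67) − 3·224 (+64 from intervention) = -976
  J = 214 + 6·(-67) + 3·224 + (-976) = -492
  Q = -12 − 3·224 − 6·(-976) − 6·(-492) = 8124
ΔK = 224 − 74 = 150; ΔQ = 8124 − 1842 = 6282
Score = 2·150 + 1·6282 = 6582

6582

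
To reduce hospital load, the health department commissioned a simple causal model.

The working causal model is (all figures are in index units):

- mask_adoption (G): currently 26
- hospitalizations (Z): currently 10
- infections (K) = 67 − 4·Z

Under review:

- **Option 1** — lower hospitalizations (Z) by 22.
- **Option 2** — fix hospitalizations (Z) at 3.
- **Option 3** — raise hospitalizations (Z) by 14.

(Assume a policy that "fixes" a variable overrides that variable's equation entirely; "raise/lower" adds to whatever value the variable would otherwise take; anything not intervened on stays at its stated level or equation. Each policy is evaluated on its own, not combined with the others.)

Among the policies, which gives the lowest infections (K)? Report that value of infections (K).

Option 1 (Z − 22):
  Z = 10 − 22 = -12
  K = 67 − 4·(-12) = 115
Option 2 (Z := 3):
  Z = 3
  K = 67 − 4·3 = 55
Option 3 (Z + 14):
  Z = 10 + 14 = 24
  K = 67 − 4·24 = -29
Comparing — Option 1: K=115, Option 2: K=55, Option 3: K=-29. Lowest is -29 (Option 3).

-29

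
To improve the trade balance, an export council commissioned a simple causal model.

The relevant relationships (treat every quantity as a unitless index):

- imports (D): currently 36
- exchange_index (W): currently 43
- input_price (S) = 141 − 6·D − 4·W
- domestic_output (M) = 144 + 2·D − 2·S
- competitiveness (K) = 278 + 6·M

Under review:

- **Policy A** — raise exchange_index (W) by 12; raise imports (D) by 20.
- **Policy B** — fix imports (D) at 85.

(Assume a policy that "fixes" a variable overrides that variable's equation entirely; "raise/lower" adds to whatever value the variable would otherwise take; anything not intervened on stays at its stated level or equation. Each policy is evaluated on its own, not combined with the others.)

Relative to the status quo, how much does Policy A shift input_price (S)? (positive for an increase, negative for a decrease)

-168

Baseline:
  D = 36
  W = 43
  S = 141 − 6·36 − 4·43 = -247
Policy A (W + 12, D + 20):
  D = 36 + 20 = 56
  W = 43 + 12 = 55
  S = 141 − 6·56 − 4·55 = -415
Change in S: -415 − (-247) = -168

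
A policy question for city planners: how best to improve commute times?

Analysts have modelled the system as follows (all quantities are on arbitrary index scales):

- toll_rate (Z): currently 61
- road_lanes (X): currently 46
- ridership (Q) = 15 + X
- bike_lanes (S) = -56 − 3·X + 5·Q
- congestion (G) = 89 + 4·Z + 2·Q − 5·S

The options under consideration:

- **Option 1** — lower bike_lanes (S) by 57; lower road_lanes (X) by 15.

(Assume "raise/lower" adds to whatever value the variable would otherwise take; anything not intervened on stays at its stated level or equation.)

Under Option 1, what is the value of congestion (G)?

305

Option 1 (S − 57, X − 15):
  Z = 61
  X = 46 − 15 = 31
  Q = 15 + 31 = 46
  S = -56 − 3·31 + 5·46 (−57 from intervention) = 24
  G = 89 + 4·61 + 2·46 − 5·24 = 305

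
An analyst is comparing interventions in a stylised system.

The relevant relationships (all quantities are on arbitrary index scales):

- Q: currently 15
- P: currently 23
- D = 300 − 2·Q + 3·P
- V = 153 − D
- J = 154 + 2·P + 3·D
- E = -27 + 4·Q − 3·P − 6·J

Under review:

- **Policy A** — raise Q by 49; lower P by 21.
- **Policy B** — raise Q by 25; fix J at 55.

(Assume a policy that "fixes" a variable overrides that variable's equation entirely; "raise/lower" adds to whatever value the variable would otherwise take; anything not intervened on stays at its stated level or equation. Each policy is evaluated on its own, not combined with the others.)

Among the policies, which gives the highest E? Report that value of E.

Policy A (Q + 49, P − 21):
  Q = 15 + 49 = 64
  P = 23 − 21 = 2
  D = 300 − 2·64 + 3·2 = 178
  J = 154 + 2·2 + 3·178 = 692
  E = -27 + 4·64 − 3·2 − 6·692 = -3929
Policy B (Q + 25, J := 55):
  Q = 15 + 25 = 40
  P = 23
  D = 300 − 2·40 + 3·23 = 289
  J = 55
  E = -27 + 4·40 − 3·23 − 6·55 = -266
Comparing — Policy A: E=-3929, Policy B: E=-266. Highest is -266 (Policy B).

-266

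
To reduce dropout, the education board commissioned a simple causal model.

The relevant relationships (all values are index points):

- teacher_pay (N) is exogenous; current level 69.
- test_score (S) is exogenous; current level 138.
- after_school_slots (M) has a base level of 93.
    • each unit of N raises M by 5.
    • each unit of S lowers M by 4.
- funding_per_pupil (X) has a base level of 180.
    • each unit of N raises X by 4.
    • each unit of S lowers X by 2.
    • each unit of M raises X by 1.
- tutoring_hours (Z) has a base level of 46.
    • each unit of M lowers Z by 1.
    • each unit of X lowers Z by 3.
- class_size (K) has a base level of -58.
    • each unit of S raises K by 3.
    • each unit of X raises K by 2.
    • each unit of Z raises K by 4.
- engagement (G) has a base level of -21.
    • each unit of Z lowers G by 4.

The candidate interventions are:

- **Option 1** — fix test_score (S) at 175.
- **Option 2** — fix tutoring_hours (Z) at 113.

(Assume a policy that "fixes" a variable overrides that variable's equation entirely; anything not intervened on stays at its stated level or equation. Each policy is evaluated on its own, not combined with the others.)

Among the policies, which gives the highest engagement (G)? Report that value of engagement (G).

Option 1 (S := 175):
  N = 69
  S = 175
  M = 93 + 5·69 − 4·175 = -262
  X = 180 + 4·69 − 2·175 + (-262) = -156
  Z = 46 − (-262) − 3·(-156) = 776
  G = -21 − 4·776 = -3125
Option 2 (Z := 113):
  N = 69
  S = 138
  M = 93 + 5·69 − 4·138 = -114
  X = 180 + 4·69 − 2·138 + (-114) = 66
  Z = 113
  G = -21 − 4·113 = -473
Comparing — Option 1: G=-3125, Option 2: G=-473. Highest is -473 (Option 2).

-473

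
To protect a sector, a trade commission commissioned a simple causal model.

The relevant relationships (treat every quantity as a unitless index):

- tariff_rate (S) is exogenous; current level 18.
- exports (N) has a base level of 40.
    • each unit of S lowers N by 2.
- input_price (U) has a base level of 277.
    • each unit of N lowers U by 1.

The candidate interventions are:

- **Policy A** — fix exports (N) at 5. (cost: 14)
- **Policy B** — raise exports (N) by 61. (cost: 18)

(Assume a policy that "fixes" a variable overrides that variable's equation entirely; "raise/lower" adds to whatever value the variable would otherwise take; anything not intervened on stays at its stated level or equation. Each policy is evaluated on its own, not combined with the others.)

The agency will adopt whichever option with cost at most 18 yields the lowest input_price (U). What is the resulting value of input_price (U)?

212

Policy A (N := 5):
  S = 18
  N = 5
  U = 277 − 5 = 272
Policy B (N + 61):
  S = 18
  N = 40 − 2·18 (+61 from intervention) = 65
  U = 277 − 65 = 212
Comparing — Policy A: U=272, Policy B: U=212. Lowest is 212 (Policy B).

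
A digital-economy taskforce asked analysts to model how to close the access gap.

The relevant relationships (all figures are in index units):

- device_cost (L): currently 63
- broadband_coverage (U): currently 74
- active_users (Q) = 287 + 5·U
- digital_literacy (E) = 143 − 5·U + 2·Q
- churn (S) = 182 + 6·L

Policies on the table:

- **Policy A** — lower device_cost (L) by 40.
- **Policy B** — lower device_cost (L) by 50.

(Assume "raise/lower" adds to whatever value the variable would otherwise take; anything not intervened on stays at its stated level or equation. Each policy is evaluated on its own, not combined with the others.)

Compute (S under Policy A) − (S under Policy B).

Policy A (L − 40):
  L = 63 − 40 = 23
  S = 182 + 6·23 = 320
Policy B (L − 50):
  L = 63 − 50 = 13
  S = 182 + 6·13 = 260
S: 320 − 260 = 60

60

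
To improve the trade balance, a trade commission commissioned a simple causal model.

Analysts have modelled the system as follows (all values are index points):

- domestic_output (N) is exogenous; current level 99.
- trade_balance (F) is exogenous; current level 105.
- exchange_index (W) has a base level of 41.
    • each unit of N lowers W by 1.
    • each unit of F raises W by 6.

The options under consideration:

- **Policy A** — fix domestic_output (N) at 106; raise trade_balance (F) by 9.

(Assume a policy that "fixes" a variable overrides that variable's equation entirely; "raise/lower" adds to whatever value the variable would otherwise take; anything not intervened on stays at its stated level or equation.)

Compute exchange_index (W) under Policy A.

Policy A (N := 106, F + 9):
  N = 106
  F = 105 + 9 = 114
  W = 41 − 106 + 6·114 = 619

619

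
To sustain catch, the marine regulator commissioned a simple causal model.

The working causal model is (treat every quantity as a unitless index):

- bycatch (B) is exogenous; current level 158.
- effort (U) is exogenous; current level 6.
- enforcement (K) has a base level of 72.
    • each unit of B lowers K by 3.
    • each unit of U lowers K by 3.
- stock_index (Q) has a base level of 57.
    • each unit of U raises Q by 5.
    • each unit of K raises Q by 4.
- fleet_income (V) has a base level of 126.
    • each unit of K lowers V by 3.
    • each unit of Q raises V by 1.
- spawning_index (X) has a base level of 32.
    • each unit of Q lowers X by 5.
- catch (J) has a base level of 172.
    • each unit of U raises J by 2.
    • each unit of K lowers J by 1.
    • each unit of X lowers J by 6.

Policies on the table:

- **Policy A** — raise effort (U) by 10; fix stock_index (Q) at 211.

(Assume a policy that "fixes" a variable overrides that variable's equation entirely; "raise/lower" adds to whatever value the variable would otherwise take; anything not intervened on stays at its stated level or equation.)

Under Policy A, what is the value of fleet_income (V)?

Policy A (U + 10, Q := 211):
  B = 158
  U = 6 + 10 = 16
  K = 72 − 3·158 − 3·16 = -450
  Q = 211
  V = 126 − 3·(-450) + 211 = 1687

1687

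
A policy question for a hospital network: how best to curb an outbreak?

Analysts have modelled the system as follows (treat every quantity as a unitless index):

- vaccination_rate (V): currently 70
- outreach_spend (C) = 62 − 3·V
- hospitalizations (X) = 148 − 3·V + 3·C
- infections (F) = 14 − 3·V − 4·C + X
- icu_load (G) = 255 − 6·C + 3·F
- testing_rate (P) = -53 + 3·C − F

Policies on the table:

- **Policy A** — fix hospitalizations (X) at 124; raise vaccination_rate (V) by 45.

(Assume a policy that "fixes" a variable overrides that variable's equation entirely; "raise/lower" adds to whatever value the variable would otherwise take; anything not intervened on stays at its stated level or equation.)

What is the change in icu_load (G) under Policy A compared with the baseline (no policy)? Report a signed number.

Baseline:
  V = 70
  C = 62 − 3·70 = -148
  X = 148 − 3·70 + 3·(-148) = -506
  F = 14 − 3·70 − 4·(-148) + (-506) = -110
  G = 255 − 6·(-148) + 3·(-110) = 813
Policy A (X := 124, V + 45):
  V = 70 + 45 = 115
  C = 62 − 3·115 = -283
  X = 124
  F = 14 − 3·115 − 4·(-283) + 124 = 925
  G = 255 − 6·(-283) + 3·925 = 4728
Change in G: 4728 − 813 = 3915

3915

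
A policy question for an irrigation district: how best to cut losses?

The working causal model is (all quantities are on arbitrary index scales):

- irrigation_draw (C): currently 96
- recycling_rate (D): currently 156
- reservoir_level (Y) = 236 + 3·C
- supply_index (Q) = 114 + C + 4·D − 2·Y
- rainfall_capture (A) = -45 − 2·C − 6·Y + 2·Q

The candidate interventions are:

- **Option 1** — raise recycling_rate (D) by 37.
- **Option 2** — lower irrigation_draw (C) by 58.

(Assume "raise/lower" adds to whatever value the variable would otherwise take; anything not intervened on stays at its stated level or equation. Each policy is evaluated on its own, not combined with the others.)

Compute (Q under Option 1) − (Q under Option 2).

Option 1 (D + 37):
  C = 96
  D = 156 + 37 = 193
  Y = 236 + 3·96 = 524
  Q = 114 + 96 + 4·193 − 2·524 = -66
Option 2 (C − 58):
  C = 96 − 58 = 38
  D = 156
  Y = 236 + 3·38 = 350
  Q = 114 + 38 + 4·156 − 2·350 = 76
Q: -66 − 76 = -142

-142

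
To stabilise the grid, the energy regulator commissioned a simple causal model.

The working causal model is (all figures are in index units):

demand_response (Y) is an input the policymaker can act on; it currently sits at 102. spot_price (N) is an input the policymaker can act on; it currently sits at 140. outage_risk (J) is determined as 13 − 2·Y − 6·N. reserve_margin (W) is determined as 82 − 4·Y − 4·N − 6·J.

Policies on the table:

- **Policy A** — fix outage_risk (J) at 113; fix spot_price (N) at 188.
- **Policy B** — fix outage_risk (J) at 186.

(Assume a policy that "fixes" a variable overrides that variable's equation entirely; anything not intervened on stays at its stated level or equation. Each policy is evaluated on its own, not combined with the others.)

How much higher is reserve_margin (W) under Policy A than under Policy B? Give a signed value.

246

Policy A (J := 113, N := 188):
  Y = 102
  N = 188
  J = 113
  W = 82 − 4·102 − 4·188 − 6·113 = -1756
Policy B (J := 186):
  Y = 102
  N = 140
  J = 186
  W = 82 − 4·102 − 4·140 − 6·186 = -2002
W: -1756 − (-2002) = 246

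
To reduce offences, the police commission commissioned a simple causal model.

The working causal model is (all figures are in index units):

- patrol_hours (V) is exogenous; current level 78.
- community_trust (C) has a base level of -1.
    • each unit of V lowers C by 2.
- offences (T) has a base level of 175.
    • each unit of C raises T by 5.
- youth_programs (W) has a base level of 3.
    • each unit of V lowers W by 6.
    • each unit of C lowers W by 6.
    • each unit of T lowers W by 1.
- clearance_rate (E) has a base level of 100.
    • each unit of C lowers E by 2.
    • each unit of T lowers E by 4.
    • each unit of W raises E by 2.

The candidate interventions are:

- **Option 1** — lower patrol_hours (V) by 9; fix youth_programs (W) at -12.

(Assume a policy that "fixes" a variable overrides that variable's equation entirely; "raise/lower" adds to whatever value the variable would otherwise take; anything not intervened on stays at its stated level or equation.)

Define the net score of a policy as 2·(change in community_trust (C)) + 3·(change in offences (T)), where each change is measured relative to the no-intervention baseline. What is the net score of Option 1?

306

Baseline:
  V = 78
  C = -1 − 2·78 = -157
  T = 175 + 5·(-157) = -610
Option 1 (V − 9, W := -12):
  V = 78 − 9 = 69
  C = -1 − 2·69 = -139
  T = 175 + 5·(-139) = -520
ΔC = -139 − (-157) = 18; ΔT = -520 − (-610) = 90
Score = 2·18 + 3·90 = 306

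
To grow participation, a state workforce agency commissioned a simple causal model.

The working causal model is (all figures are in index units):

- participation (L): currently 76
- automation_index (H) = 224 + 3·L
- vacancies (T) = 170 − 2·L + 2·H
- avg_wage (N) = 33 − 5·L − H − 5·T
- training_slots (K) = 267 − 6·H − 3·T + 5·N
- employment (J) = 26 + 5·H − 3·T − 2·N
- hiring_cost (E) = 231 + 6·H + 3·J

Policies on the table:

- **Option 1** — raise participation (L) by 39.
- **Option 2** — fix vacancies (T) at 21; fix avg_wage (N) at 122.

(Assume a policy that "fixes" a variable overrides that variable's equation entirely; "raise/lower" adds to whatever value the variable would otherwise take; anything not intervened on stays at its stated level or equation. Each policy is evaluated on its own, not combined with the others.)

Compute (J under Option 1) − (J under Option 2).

10660

Option 1 (L + 39):
  L = 76 + 39 = 115
  H = 224 + 3·115 = 569
  T = 170 − 2·115 + 2·569 = 1078
  N = 33 − 5·115 − 569 − 5·1078 = -6501
  J = 26 + 5·569 − 3·1078 − 2·(-6501) = 12639
Option 2 (T := 21, N := 122):
  L = 76
  H = 224 + 3·76 = 452
  T = 21
  N = 122
  J = 26 + 5·452 − 3·21 − 2·122 = 1979
J: 12639 − 1979 = 10660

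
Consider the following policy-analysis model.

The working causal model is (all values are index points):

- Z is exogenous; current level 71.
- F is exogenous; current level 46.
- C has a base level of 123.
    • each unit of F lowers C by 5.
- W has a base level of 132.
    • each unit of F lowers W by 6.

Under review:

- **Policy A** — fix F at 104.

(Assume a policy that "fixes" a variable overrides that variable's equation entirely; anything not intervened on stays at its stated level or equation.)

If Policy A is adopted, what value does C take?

-397

Policy A (F := 104):
  F = 104
  C = 123 − 5·104 = -397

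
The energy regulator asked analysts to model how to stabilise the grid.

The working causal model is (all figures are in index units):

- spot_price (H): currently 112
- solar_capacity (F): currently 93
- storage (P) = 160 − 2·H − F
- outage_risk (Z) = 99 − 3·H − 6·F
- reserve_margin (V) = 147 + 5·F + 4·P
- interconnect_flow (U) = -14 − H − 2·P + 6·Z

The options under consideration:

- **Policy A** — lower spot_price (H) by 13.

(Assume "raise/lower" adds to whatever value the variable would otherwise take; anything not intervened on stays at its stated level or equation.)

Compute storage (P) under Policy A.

Policy A (H − 13):
  H = 112 − 13 = 99
  F = 93
  P = 160 − 2·99 − 93 = -131

-131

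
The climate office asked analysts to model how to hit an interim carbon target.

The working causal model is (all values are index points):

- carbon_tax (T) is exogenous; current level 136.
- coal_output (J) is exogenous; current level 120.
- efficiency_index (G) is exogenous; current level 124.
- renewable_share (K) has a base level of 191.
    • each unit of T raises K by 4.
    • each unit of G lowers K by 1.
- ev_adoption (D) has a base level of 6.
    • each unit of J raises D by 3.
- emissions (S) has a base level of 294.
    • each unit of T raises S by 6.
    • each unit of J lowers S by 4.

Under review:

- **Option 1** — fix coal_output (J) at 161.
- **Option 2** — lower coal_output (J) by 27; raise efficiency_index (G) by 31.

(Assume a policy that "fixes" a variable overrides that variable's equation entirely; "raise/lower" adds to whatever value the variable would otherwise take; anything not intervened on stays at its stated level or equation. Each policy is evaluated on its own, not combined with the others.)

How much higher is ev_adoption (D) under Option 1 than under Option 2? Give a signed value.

Option 1 (J := 161):
  J = 161
  D = 6 + 3·161 = 489
Option 2 (J − 27, G + 31):
  J = 120 − 27 = 93
  D = 6 + 3·93 = 285
D: 489 − 285 = 204

204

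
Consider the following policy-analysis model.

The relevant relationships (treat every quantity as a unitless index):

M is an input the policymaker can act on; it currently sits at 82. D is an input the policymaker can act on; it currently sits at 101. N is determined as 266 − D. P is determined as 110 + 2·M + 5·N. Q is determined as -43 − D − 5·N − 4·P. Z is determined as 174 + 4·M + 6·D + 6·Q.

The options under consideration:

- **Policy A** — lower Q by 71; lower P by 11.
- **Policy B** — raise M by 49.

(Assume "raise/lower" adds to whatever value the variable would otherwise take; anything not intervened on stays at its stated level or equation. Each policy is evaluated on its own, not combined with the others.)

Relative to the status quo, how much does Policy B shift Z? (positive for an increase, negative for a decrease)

-2156

Baseline:
  M = 82
  D = 101
  N = 266 − 101 = 165
  P = 110 + 2·82 + 5·165 = 1099
  Q = -43 − 101 − 5·165 − 4·1099 = -5365
  Z = 174 + 4·82 + 6·101 + 6·(-5365) = -31082
Policy B (M + 49):
  M = 82 + 49 = 131
  D = 101
  N = 266 − 101 = 165
  P = 110 + 2·131 + 5·165 = 1197
  Q = -43 − 101 − 5·165 − 4·1197 = -5757
  Z = 174 + 4·131 + 6·101 + 6·(-5757) = -33238
Change in Z: -33238 − (-31082) = -2156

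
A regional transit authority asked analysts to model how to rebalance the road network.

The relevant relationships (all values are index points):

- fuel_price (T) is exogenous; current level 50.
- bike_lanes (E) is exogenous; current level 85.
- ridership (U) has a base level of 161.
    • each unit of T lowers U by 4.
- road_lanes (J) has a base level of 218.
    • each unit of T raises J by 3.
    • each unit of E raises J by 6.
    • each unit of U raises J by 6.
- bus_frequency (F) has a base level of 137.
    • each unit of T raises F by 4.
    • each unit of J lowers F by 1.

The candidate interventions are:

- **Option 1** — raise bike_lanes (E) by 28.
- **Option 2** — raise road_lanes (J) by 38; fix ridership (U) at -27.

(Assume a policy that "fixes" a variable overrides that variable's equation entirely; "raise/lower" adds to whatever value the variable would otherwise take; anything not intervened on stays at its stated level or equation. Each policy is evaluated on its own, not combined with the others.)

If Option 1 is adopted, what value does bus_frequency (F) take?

Option 1 (E + 28):
  T = 50
  E = 85 + 28 = 113
  U = 161 − 4·50 = -39
  J = 218 + 3·50 + 6·113 + 6·(-39) = 812
  F = 137 + 4·50 − 812 = -475

-475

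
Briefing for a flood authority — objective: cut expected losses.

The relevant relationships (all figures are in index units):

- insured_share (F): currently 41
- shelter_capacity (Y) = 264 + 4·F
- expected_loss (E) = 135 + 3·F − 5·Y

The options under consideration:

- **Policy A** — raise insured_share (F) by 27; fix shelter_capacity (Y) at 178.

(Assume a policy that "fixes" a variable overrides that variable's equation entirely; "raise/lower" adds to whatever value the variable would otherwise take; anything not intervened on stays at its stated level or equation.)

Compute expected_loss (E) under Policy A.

-551

Policy A (F + 27, Y := 178):
  F = 41 + 27 = 68
  Y = 178
  E = 135 + 3·68 − 5·178 = -551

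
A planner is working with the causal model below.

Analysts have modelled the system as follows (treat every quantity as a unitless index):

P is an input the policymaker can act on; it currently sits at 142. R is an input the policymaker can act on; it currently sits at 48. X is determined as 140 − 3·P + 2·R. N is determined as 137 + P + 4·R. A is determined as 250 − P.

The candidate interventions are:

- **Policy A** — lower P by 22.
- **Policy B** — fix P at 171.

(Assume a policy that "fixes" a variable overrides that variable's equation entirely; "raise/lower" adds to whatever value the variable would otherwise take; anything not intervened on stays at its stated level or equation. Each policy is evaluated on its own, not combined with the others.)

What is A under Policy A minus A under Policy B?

Policy A (P − 22):
  P = 142 − 22 = 120
  A = 250 − 120 = 130
Policy B (P := 171):
  P = 171
  A = 250 − 171 = 79
A: 130 − 79 = 51

51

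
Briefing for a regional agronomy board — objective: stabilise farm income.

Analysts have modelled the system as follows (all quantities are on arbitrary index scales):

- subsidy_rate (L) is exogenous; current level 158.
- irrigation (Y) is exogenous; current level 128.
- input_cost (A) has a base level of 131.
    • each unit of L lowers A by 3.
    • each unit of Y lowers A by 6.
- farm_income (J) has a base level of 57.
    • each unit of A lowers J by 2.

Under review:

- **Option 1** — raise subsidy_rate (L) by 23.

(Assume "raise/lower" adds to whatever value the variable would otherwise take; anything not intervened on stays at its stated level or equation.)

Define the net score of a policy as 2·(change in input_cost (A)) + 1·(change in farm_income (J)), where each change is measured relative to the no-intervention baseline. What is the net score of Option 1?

Baseline:
  L = 158
  Y = 128
  A = 131 − 3·158 − 6·128 = -1111
  J = 57 − 2·(-1111) = 2279
Option 1 (L + 23):
  L = 158 + 23 = 181
  Y = 128
  A = 131 − 3·181 − 6·128 = -1180
  J = 57 − 2·(-1180) = 2417
ΔA = -1180 − (-1111) = -69; ΔJ = 2417 − 2279 = 138
Score = 2·(-69) + 1·138 = 0

0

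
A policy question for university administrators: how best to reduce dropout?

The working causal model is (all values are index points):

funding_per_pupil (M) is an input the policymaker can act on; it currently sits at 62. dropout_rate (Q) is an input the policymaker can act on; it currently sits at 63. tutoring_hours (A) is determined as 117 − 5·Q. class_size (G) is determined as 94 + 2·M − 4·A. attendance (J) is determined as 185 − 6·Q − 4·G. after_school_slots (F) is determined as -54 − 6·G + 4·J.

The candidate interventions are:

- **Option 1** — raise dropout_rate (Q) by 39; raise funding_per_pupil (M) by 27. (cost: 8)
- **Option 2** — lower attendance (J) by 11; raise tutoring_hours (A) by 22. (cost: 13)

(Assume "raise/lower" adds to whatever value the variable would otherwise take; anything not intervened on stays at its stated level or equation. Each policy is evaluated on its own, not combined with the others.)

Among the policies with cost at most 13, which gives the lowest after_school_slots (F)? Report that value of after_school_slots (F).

Option 1 (Q + 39, M + 27):
  M = 62 + 27 = 89
  Q = 63 + 39 = 102
  A = 117 − 5·102 = -393
  G = 94 + 2·89 − 4·(-393) = 1844
  J = 185 − 6·102 − 4·1844 = -7803
  F = -54 − 6·1844 + 4·(-7803) = -42330
Option 2 (J − 11, A + 22):
  M = 62
  Q = 63
  A = 117 − 5·63 (+22 from intervention) = -176
  G = 94 + 2·62 − 4·(-176) = 922
  J = 185 − 6·63 − 4·922 (−11 from intervention) = -3892
  F = -54 − 6·922 + 4·(-3892) = -21154
Comparing — Option 1: F=-42330, Option 2: F=-21154. Lowest is -42330 (Option 1).

-42330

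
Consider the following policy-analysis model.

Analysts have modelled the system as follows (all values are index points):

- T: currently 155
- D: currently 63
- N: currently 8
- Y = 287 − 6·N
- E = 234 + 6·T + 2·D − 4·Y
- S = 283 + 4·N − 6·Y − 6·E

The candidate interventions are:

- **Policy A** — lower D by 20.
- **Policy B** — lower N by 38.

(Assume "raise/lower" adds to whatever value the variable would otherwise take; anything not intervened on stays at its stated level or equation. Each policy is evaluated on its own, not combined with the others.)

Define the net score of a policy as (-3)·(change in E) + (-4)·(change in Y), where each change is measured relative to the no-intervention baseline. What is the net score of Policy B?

Baseline:
  T = 155
  D = 63
  N = 8
  Y = 287 − 6·8 = 239
  E = 234 + 6·155 + 2·63 − 4·239 = 334
Policy B (N − 38):
  T = 155
  D = 63
  N = 8 − 38 = -30
  Y = 287 − 6·(-30) = 467
  E = 234 + 6·155 + 2·63 − 4·467 = -578
ΔE = -578 − 334 = -912; ΔY = 467 − 239 = 228
Score = (-3)·(-912) + (-4)·228 = 1824

1824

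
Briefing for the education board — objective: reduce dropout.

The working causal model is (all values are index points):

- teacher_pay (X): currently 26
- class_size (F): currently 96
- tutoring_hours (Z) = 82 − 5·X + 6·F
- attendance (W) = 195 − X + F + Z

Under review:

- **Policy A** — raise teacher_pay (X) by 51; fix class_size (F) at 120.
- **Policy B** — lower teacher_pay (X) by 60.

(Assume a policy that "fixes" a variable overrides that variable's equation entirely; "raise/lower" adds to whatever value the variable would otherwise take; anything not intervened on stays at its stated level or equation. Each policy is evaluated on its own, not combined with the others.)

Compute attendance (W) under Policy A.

655

Policy A (X + 51, F := 120):
  X = 26 + 51 = 77
  F = 120
  Z = 82 − 5·77 + 6·120 = 417
  W = 195 − 77 + 120 + 417 = 655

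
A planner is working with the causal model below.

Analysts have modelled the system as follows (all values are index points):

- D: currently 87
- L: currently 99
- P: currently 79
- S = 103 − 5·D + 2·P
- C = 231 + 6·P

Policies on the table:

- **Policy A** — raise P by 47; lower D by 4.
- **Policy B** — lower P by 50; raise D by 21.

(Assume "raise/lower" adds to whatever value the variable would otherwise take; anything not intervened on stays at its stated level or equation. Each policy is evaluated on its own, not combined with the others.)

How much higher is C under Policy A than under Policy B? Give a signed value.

Policy A (P + 47, D − 4):
  P = 79 + 47 = 126
  C = 231 + 6·126 = 987
Policy B (P − 50, D + 21):
  P = 79 − 50 = 29
  C = 231 + 6·29 = 405
C: 987 − 405 = 582

582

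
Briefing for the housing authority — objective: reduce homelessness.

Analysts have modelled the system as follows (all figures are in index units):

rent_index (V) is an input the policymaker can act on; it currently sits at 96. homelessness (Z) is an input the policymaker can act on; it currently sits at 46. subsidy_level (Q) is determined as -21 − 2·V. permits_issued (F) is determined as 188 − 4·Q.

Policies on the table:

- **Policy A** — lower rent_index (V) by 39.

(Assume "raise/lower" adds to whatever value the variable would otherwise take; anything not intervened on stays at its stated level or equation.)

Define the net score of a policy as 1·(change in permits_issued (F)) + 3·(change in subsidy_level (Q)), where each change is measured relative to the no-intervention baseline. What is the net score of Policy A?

-78

Baseline:
  V = 96
  Q = -21 − 2·96 = -213
  F = 188 − 4·(-213) = 1040
Policy A (V − 39):
  V = 96 − 39 = 57
  Q = -21 − 2·57 = -135
  F = 188 − 4·(-135) = 728
ΔF = 728 − 1040 = -312; ΔQ = -135 − (-213) = 78
Score = 1·(-312) + 3·78 = -78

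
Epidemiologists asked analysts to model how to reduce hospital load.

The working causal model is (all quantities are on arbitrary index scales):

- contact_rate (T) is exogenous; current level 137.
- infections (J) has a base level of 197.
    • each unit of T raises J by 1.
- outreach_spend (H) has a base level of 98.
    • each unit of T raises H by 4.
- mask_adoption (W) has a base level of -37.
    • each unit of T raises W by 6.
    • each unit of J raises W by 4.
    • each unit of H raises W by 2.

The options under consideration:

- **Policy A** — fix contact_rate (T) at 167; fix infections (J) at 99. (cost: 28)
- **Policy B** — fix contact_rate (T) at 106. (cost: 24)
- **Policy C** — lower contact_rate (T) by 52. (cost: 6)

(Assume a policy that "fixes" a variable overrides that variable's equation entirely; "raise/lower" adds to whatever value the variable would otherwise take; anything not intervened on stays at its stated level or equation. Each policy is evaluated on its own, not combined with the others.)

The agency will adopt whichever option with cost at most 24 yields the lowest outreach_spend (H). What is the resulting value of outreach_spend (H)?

Policy B (T := 106):
  T = 106
  H = 98 + 4·106 = 522
Policy C (T − 52):
  T = 137 − 52 = 85
  H = 98 + 4·85 = 438
Comparing — Policy B: H=522, Policy C: H=438. Lowest is 438 (Policy C).

438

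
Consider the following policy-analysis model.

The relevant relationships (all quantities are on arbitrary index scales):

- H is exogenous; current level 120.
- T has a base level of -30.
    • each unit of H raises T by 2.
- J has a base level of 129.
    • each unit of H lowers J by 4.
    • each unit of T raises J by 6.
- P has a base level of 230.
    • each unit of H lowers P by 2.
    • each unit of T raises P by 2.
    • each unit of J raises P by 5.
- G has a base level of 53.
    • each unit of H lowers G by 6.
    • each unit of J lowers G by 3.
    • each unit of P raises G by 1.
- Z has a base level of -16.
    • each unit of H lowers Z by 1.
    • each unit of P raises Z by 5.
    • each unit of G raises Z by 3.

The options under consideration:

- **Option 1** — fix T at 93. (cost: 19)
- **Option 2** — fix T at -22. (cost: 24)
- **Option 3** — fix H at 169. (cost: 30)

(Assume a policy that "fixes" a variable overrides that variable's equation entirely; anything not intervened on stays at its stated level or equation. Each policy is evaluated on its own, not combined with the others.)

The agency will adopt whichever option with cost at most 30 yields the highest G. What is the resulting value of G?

Option 1 (T := 93):
  H = 120
  T = 93
  J = 129 − 4·120 + 6·93 = 207
  P = 230 − 2·120 + 2·93 + 5·207 = 1211
  G = 53 − 6·120 − 3·207 + 1211 = -77
Option 2 (T := -22):
  H = 120
  T = -22
  J = 129 − 4·120 + 6·(-22) = -483
  P = 230 − 2·120 + 2·(-22) + 5·(-483) = -2469
  G = 53 − 6·120 − 3·(-483) + (-2469) = -1687
Option 3 (H := 169):
  H = 169
  T = -30 + 2·169 = 308
  J = 129 − 4·169 + 6·308 = 1301
  P = 230 − 2·169 + 2·308 + 5·1301 = 7013
  G = 53 − 6·169 − 3·1301 + 7013 = 2149
Comparing — Option 1: G=-77, Option 2: G=-1687, Option 3: G=2149. Highest is 2149 (Option 3).

2149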